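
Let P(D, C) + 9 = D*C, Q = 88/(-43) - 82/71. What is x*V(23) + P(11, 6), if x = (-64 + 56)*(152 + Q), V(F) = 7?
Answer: -25265771/3053 ≈ -8275.7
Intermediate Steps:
Q = -9774/3053 (Q = 88*(-1/43) - 82*1/71 = -88/43 - 82/71 = -9774/3053 ≈ -3.2014)
x = -3634256/3053 (x = (-64 + 56)*(152 - 9774/3053) = -8*454282/3053 = -3634256/3053 ≈ -1190.4)
P(D, C) = -9 + C*D (P(D, C) = -9 + D*C = -9 + C*D)
x*V(23) + P(11, 6) = -3634256/3053*7 + (-9 + 6*11) = -25439792/3053 + (-9 + 66) = -25439792/3053 + 57 = -25265771/3053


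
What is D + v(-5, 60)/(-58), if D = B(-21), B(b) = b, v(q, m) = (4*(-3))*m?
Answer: -249/29 ≈ -8.5862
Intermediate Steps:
v(q, m) = -12*m
D = -21
D + v(-5, 60)/(-58) = -21 - 12*60/(-58) = -21 - 720*(-1/58) = -21 + 360/29 = -249/29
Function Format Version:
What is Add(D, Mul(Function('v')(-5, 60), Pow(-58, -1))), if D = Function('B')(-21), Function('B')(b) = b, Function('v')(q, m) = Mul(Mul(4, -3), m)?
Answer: Rational(-249, 29) ≈ -8.5862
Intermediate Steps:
Function('v')(q, m) = Mul(-12, m)
D = -21
Add(D, Mul(Function('v')(-5, 60), Pow(-58, -1))) = Add(-21, Mul(Mul(-12, 60), Pow(-58, -1))) = Add(-21, Mul(-720, Rational(-1, 58))) = Add(-21, Rational(360, 29)) = Rational(-249, 29)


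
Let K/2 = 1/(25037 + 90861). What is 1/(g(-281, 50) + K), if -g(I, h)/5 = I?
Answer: 57949/81418346 ≈ 0.00071174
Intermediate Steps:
K = 1/57949 (K = 2/(25037 + 90861) = 2/115898 = 2*(1/115898) = 1/57949 ≈ 1.7257e-5)
g(I, h) = -5*I
1/(g(-281, 50) + K) = 1/(-5*(-281) + 1/57949) = 1/(1405 + 1/57949) = 1/(81418346/57949) = 57949/81418346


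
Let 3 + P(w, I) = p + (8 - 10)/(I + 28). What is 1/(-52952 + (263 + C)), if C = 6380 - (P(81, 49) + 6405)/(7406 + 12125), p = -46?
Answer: -1503887/69643992493 ≈ -2.1594e-5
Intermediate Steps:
P(w, I) = -49 - 2/(28 + I) (P(w, I) = -3 + (-46 + (8 - 10)/(I + 28)) = -3 + (-46 - 2/(28 + I)) = -49 - 2/(28 + I))
C = 9594309650/1503887 (C = 6380 - ((-1374 - 49*49)/(28 + 49) + 6405)/(7406 + 12125) = 6380 - ((-1374 - 2401)/77 + 6405)/19531 = 6380 - ((1/77)*(-3775) + 6405)/19531 = 6380 - (-3775/77 + 6405)/19531 = 6380 - 489410/(77*19531) = 6380 - 1*489410/1503887 = 6380 - 489410/1503887 = 9594309650/1503887 ≈ 6379.7)
1/(-52952 + (263 + C)) = 1/(-52952 + (263 + 9594309650/1503887)) = 1/(-52952 + 9989831931/1503887) = 1/(-69643992493/1503887) = -1503887/69643992493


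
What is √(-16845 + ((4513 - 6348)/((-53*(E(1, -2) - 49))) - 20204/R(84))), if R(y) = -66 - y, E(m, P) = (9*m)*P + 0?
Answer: 4*I*√2963205221334/53265 ≈ 129.27*I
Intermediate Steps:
E(m, P) = 9*P*m (E(m, P) = 9*P*m + 0 = 9*P*m)
√(-16845 + ((4513 - 6348)/((-53*(E(1, -2) - 49))) - 20204/R(84))) = √(-16845 + ((4513 - 6348)/((-53*(9*(-2)*1 - 49))) - 20204/(-66 - 1*84))) = √(-16845 + (-1835*(-1/(53*(-18 - 49))) - 20204/(-66 - 84))) = √(-16845 + (-1835/((-53*(-67))) - 20204/(-150))) = √(-16845 + (-1835/3551 - 20204*(-1/150))) = √(-16845 + (-1835*1/3551 + 10102/75)) = √(-16845 + (-1835/3551 + 10102/75)) = √(-16845 + 35734577/266325) = √(-4450510048/266325) = 4*I*√2963205221334/53265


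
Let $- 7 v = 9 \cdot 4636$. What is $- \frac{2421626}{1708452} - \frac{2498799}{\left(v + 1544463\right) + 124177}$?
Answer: $- \frac{14517065295323}{4971063991428} \approx -2.9203$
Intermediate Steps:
$v = - \frac{41724}{7}$ ($v = - \frac{9 \cdot 4636}{7} = \left(- \frac{1}{7}\right) 41724 = - \frac{41724}{7} \approx -5960.6$)
$- \frac{2421626}{1708452} - \frac{2498799}{\left(v + 1544463\right) + 124177} = - \frac{2421626}{1708452} - \frac{2498799}{\left(- \frac{41724}{7} + 1544463\right) + 124177} = \left(-2421626\right) \frac{1}{1708452} - \frac{2498799}{\frac{10769517}{7} + 124177} = - \frac{1210813}{854226} - \frac{2498799}{\frac{11638756}{7}} = - \frac{1210813}{854226} - \frac{17491593}{11638756} = - \frac{14517065295323}{4971063991428}$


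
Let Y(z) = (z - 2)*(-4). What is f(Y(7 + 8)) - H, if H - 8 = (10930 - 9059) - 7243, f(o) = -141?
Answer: 5223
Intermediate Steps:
Y(z) = 8 - 4*z (Y(z) = (-2 + z)*(-4) = 8 - 4*z)
H = -5364 (H = 8 + ((10930 - 9059) - 7243) = 8 + (1871 - 7243) = 8 - 5372 = -5364)
f(Y(7 + 8)) - H = -141 - 1*(-5364) = -141 + 5364 = 5223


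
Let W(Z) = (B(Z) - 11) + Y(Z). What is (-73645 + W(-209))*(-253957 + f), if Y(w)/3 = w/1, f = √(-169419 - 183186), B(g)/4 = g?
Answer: 19076995883 - 75119*I*√352605 ≈ 1.9077e+10 - 4.4606e+7*I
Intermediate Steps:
B(g) = 4*g
f = I*√352605 (f = √(-352605) = I*√352605 ≈ 593.81*I)
Y(w) = 3*w (Y(w) = 3*(w/1) = 3*(w*1) = 3*w)
W(Z) = -11 + 7*Z (W(Z) = (4*Z - 11) + 3*Z = (-11 + 4*Z) + 3*Z = -11 + 7*Z)
(-73645 + W(-209))*(-253957 + f) = (-73645 + (-11 + 7*(-209)))*(-253957 + I*√352605) = (-73645 + (-11 - 1463))*(-253957 + I*√352605) = (-73645 - 1474)*(-253957 + I*√352605) = -75119*(-253957 + I*√352605) = 19076995883 - 75119*I*√352605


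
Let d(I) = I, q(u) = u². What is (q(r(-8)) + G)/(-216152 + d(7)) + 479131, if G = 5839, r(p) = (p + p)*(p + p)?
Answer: 20712339724/43229 ≈ 4.7913e+5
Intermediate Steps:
r(p) = 4*p² (r(p) = (2*p)*(2*p) = 4*p²)
(q(r(-8)) + G)/(-216152 + d(7)) + 479131 = ((4*(-8)²)² + 5839)/(-216152 + 7) + 479131 = ((4*64)² + 5839)/(-216145) + 479131 = (256² + 5839)*(-1/216145) + 479131 = (65536 + 5839)*(-1/216145) + 479131 = 71375*(-1/216145) + 479131 = -14275/43229 + 479131 = 20712339724/43229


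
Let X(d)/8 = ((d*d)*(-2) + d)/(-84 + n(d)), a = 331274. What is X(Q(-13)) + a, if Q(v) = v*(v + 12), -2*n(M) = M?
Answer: 59965794/181 ≈ 3.3130e+5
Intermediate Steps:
n(M) = -M/2
Q(v) = v*(12 + v)
X(d) = 8*(d - 2*d²)/(-84 - d/2) (X(d) = 8*(((d*d)*(-2) + d)/(-84 - d/2)) = 8*((d²*(-2) + d)/(-84 - d/2)) = 8*((-2*d² + d)/(-84 - d/2)) = 8*((d - 2*d²)/(-84 - d/2)) = 8*(d - 2*d²)/(-84 - d/2))
X(Q(-13)) + a = 16*(-13*(12 - 13))*(-1 + 2*(-13*(12 - 13)))/(168 - 13*(12 - 13)) + 331274 = 16*(-13*(-1))*(-1 + 2*(-13*(-1)))/(168 - 13*(-1)) + 331274 = 16*13*(-1 + 2*13)/(168 + 13) + 331274 = 16*13*(-1 + 26)/181 + 331274 = 16*13*(1/181)*25 + 331274 = 5200/181 + 331274 = 59965794/181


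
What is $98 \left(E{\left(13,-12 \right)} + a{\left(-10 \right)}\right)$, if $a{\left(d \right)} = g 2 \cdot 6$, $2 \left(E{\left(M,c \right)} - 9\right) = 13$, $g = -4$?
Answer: $-3185$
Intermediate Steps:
$E{\left(M,c \right)} = \frac{31}{2}$ ($E{\left(M,c \right)} = 9 + \frac{1}{2} \cdot 13 = 9 + \frac{13}{2} = \frac{31}{2}$)
$a{\left(d \right)} = -48$ ($a{\left(d \right)} = \left(-4\right) 2 \cdot 6 = \left(-8\right) 6 = -48$)
$98 \left(E{\left(13,-12 \right)} + a{\left(-10 \right)}\right) = 98 \left(\frac{31}{2} - 48\right) = 98 \left(- \frac{65}{2}\right) = -3185$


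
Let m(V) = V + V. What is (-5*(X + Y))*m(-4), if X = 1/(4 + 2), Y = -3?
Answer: -340/3 ≈ -113.33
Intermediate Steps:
m(V) = 2*V
X = ⅙ (X = 1/6 = ⅙ ≈ 0.16667)
(-5*(X + Y))*m(-4) = (-5*(⅙ - 3))*(2*(-4)) = -5*(-17/6)*(-8) = (85/6)*(-8) = -340/3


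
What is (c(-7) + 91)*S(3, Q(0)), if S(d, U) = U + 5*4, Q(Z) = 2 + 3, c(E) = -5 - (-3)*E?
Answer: 1625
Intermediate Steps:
c(E) = -5 + 3*E
Q(Z) = 5
S(d, U) = 20 + U (S(d, U) = U + 20 = 20 + U)
(c(-7) + 91)*S(3, Q(0)) = ((-5 + 3*(-7)) + 91)*(20 + 5) = ((-5 - 21) + 91)*25 = (-26 + 91)*25 = 65*25 = 1625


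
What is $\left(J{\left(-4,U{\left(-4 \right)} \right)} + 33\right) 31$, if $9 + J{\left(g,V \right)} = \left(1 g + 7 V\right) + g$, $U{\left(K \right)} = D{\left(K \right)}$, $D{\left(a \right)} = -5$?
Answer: $-589$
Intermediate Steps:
$U{\left(K \right)} = -5$
$J{\left(g,V \right)} = -9 + 2 g + 7 V$ ($J{\left(g,V \right)} = -9 + \left(\left(1 g + 7 V\right) + g\right) = -9 + \left(\left(g + 7 V\right) + g\right) = -9 + \left(2 g + 7 V\right) = -9 + 2 g + 7 V$)
$\left(J{\left(-4,U{\left(-4 \right)} \right)} + 33\right) 31 = \left(\left(-9 + 2 \left(-4\right) + 7 \left(-5\right)\right) + 33\right) 31 = \left(\left(-9 - 8 - 35\right) + 33\right) 31 = \left(-52 + 33\right) 31 = \left(-19\right) 31 = -589$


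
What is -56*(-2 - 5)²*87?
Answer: -238728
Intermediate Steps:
-56*(-2 - 5)²*87 = -56*(-7)²*87 = -56*49*87 = -2744*87 = -238728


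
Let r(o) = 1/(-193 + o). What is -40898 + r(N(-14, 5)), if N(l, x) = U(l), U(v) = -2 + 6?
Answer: -7729723/189 ≈ -40898.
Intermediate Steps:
U(v) = 4
N(l, x) = 4
-40898 + r(N(-14, 5)) = -40898 + 1/(-193 + 4) = -40898 + 1/(-189) = -40898 - 1/189 = -7729723/189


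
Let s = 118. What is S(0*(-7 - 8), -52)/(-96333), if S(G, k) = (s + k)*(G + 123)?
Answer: -2706/32111 ≈ -0.084270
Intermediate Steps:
S(G, k) = (118 + k)*(123 + G) (S(G, k) = (118 + k)*(G + 123) = (118 + k)*(123 + G))
S(0*(-7 - 8), -52)/(-96333) = (14514 + 118*(0*(-7 - 8)) + 123*(-52) + (0*(-7 - 8))*(-52))/(-96333) = (14514 + 118*(0*(-15)) - 6396 + (0*(-15))*(-52))*(-1/96333) = (14514 + 118*0 - 6396 + 0*(-52))*(-1/96333) = (14514 + 0 - 6396 + 0)*(-1/96333) = 8118*(-1/96333) = -2706/32111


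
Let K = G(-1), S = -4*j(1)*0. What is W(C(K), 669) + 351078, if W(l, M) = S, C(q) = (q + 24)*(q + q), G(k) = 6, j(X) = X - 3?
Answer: 351078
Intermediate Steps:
j(X) = -3 + X
S = 0 (S = -4*(-3 + 1)*0 = -(-8)*0 = -4*0 = 0)
K = 6
C(q) = 2*q*(24 + q) (C(q) = (24 + q)*(2*q) = 2*q*(24 + q))
W(l, M) = 0
W(C(K), 669) + 351078 = 0 + 351078 = 351078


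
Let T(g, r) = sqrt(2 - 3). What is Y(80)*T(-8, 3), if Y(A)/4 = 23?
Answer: 92*I ≈ 92.0*I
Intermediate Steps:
T(g, r) = I (T(g, r) = sqrt(-1) = I)
Y(A) = 92 (Y(A) = 4*23 = 92)
Y(80)*T(-8, 3) = 92*I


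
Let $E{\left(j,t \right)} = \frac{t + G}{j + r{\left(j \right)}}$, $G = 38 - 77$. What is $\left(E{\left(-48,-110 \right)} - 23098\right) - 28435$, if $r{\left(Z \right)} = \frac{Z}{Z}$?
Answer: $- \frac{2421902}{47} \approx -51530.0$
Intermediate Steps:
$r{\left(Z \right)} = 1$
$G = -39$ ($G = 38 - 77 = -39$)
$E{\left(j,t \right)} = \frac{-39 + t}{1 + j}$ ($E{\left(j,t \right)} = \frac{t - 39}{j + 1} = \frac{-39 + t}{1 + j}$)
$\left(E{\left(-48,-110 \right)} - 23098\right) - 28435 = \left(\frac{-39 - 110}{1 - 48} - 23098\right) - 28435 = \left(\frac{1}{-47} \left(-149\right) - 23098\right) - 28435 = \left(\left(- \frac{1}{47}\right) \left(-149\right) - 23098\right) - 28435 = \left(\frac{149}{47} - 23098\right) - 28435 = - \frac{1085457}{47} - 28435 = - \frac{2421902}{47}$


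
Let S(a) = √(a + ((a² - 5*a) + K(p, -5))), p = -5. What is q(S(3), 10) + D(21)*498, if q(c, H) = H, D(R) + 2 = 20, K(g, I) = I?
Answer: 8974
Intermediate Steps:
D(R) = 18 (D(R) = -2 + 20 = 18)
S(a) = √(-5 + a² - 4*a) (S(a) = √(a + ((a² - 5*a) - 5)) = √(a + (-5 + a² - 5*a)) = √(-5 + a² - 4*a))
q(S(3), 10) + D(21)*498 = 10 + 18*498 = 10 + 8964 = 8974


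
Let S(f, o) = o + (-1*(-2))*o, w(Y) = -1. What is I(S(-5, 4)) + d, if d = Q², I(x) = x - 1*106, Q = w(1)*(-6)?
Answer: -58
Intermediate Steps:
S(f, o) = 3*o (S(f, o) = o + 2*o = 3*o)
Q = 6 (Q = -1*(-6) = 6)
I(x) = -106 + x (I(x) = x - 106 = -106 + x)
d = 36 (d = 6² = 36)
I(S(-5, 4)) + d = (-106 + 3*4) + 36 = (-106 + 12) + 36 = -94 + 36 = -58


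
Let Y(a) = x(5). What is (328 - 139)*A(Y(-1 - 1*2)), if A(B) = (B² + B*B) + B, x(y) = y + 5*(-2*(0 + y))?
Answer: 756945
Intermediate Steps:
x(y) = -9*y (x(y) = y + 5*(-2*y) = y - 10*y = -9*y)
Y(a) = -45 (Y(a) = -9*5 = -45)
A(B) = B + 2*B² (A(B) = (B² + B²) + B = 2*B² + B = B + 2*B²)
(328 - 139)*A(Y(-1 - 1*2)) = (328 - 139)*(-45*(1 + 2*(-45))) = 189*(-45*(1 - 90)) = 189*(-45*(-89)) = 189*4005 = 756945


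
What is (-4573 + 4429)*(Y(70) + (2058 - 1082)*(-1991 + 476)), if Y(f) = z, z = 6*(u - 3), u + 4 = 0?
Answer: 212930208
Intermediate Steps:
u = -4 (u = -4 + 0 = -4)
z = -42 (z = 6*(-4 - 3) = 6*(-7) = -42)
Y(f) = -42
(-4573 + 4429)*(Y(70) + (2058 - 1082)*(-1991 + 476)) = (-4573 + 4429)*(-42 + (2058 - 1082)*(-1991 + 476)) = -144*(-42 + 976*(-1515)) = -144*(-42 - 1478640) = -144*(-1478682) = 212930208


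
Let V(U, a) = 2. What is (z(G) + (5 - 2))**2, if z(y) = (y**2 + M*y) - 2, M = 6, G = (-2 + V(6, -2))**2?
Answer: 1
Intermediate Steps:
G = 0 (G = (-2 + 2)**2 = 0**2 = 0)
z(y) = -2 + y**2 + 6*y (z(y) = (y**2 + 6*y) - 2 = -2 + y**2 + 6*y)
(z(G) + (5 - 2))**2 = ((-2 + 0**2 + 6*0) + (5 - 2))**2 = ((-2 + 0 + 0) + 3)**2 = (-2 + 3)**2 = 1**2 = 1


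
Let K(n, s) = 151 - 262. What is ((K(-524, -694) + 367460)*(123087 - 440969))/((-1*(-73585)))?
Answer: -116773634818/73585 ≈ -1.5869e+6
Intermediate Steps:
K(n, s) = -111
((K(-524, -694) + 367460)*(123087 - 440969))/((-1*(-73585))) = ((-111 + 367460)*(123087 - 440969))/((-1*(-73585))) = (367349*(-317882))/73585 = -116773634818*1/73585 = -116773634818/73585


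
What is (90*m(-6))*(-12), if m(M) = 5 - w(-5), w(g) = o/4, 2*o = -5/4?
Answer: -22275/4 ≈ -5568.8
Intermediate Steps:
o = -5/8 (o = (-5/4)/2 = (-5*¼)/2 = (½)*(-5/4) = -5/8 ≈ -0.62500)
w(g) = -5/32 (w(g) = -5/8/4 = -5/8*¼ = -5/32)
m(M) = 165/32 (m(M) = 5 - 1*(-5/32) = 5 + 5/32 = 165/32)
(90*m(-6))*(-12) = (90*(165/32))*(-12) = (7425/16)*(-12) = -22275/4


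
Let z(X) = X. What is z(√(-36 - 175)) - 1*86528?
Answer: -86528 + I*√211 ≈ -86528.0 + 14.526*I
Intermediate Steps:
z(√(-36 - 175)) - 1*86528 = √(-36 - 175) - 1*86528 = √(-211) - 86528 = I*√211 - 86528 = -86528 + I*√211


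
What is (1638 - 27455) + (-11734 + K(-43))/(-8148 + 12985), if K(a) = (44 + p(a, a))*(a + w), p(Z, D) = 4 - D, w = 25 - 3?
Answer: -124890474/4837 ≈ -25820.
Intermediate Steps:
w = 22
K(a) = (22 + a)*(48 - a) (K(a) = (44 + (4 - a))*(a + 22) = (48 - a)*(22 + a) = (22 + a)*(48 - a))
(1638 - 27455) + (-11734 + K(-43))/(-8148 + 12985) = (1638 - 27455) + (-11734 + (1056 - 1*(-43)² + 26*(-43)))/(-8148 + 12985) = -25817 + (-11734 + (1056 - 1*1849 - 1118))/4837 = -25817 + (-11734 + (1056 - 1849 - 1118))*(1/4837) = -25817 + (-11734 - 1911)*(1/4837) = -25817 - 13645*1/4837 = -25817 - 13645/4837 = -124890474/4837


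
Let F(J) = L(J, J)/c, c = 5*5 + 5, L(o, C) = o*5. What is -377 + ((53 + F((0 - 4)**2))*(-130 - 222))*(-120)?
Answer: 2350983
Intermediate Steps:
L(o, C) = 5*o
c = 30 (c = 25 + 5 = 30)
F(J) = J/6 (F(J) = (5*J)/30 = (5*J)*(1/30) = J/6)
-377 + ((53 + F((0 - 4)**2))*(-130 - 222))*(-120) = -377 + ((53 + (0 - 4)**2/6)*(-130 - 222))*(-120) = -377 + ((53 + (1/6)*(-4)**2)*(-352))*(-120) = -377 + ((53 + (1/6)*16)*(-352))*(-120) = -377 + ((53 + 8/3)*(-352))*(-120) = -377 + ((167/3)*(-352))*(-120) = -377 - 58784/3*(-120) = -377 + 2351360 = 2350983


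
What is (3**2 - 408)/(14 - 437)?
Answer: 133/141 ≈ 0.94326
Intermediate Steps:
(3**2 - 408)/(14 - 437) = (9 - 408)/(-423) = -399*(-1/423) = 133/141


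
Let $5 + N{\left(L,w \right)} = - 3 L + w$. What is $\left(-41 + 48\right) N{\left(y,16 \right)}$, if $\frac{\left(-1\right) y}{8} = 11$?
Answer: $1925$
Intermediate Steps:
$y = -88$ ($y = \left(-8\right) 11 = -88$)
$N{\left(L,w \right)} = -5 + w - 3 L$ ($N{\left(L,w \right)} = -5 - \left(- w + 3 L\right) = -5 + w - 3 L$)
$\left(-41 + 48\right) N{\left(y,16 \right)} = \left(-41 + 48\right) \left(-5 + 16 - -264\right) = 7 \left(-5 + 16 + 264\right) = 7 \cdot 275 = 1925$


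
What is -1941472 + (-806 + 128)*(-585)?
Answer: -1544842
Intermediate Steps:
-1941472 + (-806 + 128)*(-585) = -1941472 - 678*(-585) = -1941472 + 396630 = -1544842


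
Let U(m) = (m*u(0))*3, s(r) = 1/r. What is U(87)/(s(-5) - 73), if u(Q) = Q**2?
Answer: 0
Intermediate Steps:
U(m) = 0 (U(m) = (m*0**2)*3 = (m*0)*3 = 0*3 = 0)
U(87)/(s(-5) - 73) = 0/(1/(-5) - 73) = 0/(-1/5 - 73) = 0/(-366/5) = 0*(-5/366) = 0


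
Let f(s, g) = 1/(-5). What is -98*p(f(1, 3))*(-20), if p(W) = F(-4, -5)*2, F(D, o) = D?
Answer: -15680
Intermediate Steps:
f(s, g) = -⅕
p(W) = -8 (p(W) = -4*2 = -8)
-98*p(f(1, 3))*(-20) = -98*(-8)*(-20) = 784*(-20) = -15680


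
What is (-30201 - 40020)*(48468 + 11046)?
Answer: -4179132594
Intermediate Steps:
(-30201 - 40020)*(48468 + 11046) = -70221*59514 = -4179132594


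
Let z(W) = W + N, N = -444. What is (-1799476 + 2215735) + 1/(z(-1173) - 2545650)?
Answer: 1060322814152/2547267 ≈ 4.1626e+5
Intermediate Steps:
z(W) = -444 + W (z(W) = W - 444 = -444 + W)
(-1799476 + 2215735) + 1/(z(-1173) - 2545650) = (-1799476 + 2215735) + 1/((-444 - 1173) - 2545650) = 416259 + 1/(-1617 - 2545650) = 416259 + 1/(-2547267) = 416259 - 1/2547267 = 1060322814152/2547267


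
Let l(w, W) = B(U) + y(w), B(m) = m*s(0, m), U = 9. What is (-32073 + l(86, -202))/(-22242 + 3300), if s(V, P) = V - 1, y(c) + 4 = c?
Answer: 16000/9471 ≈ 1.6894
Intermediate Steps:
y(c) = -4 + c
s(V, P) = -1 + V
B(m) = -m (B(m) = m*(-1 + 0) = m*(-1) = -m)
l(w, W) = -13 + w (l(w, W) = -1*9 + (-4 + w) = -9 + (-4 + w) = -13 + w)
(-32073 + l(86, -202))/(-22242 + 3300) = (-32073 + (-13 + 86))/(-22242 + 3300) = (-32073 + 73)/(-18942) = -32000*(-1/18942) = 16000/9471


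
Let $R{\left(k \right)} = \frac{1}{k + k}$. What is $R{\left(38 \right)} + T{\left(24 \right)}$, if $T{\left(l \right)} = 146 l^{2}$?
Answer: $\frac{6391297}{76} \approx 84096.0$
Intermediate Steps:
$R{\left(k \right)} = \frac{1}{2 k}$
$R{\left(38 \right)} + T{\left(24 \right)} = \frac{1}{2 \cdot 38} + 146 \cdot 24^{2} = \frac{1}{2} \cdot \frac{1}{38} + 146 \cdot 576 = \frac{1}{76} + 84096 = \frac{6391297}{76}$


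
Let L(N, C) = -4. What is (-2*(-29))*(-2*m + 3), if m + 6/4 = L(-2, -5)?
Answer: 812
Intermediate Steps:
m = -11/2 (m = -3/2 - 4 = -11/2 ≈ -5.5000)
(-2*(-29))*(-2*m + 3) = (-2*(-29))*(-2*(-11/2) + 3) = 58*(11 + 3) = 58*14 = 812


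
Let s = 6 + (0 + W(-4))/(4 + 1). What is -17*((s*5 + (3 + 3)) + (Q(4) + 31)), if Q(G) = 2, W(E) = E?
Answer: -1105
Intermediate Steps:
s = 26/5 (s = 6 + (0 - 4)/(4 + 1) = 6 - 4/5 = 6 - 4*⅕ = 6 - ⅘ = 26/5 ≈ 5.2000)
-17*((s*5 + (3 + 3)) + (Q(4) + 31)) = -17*(((26/5)*5 + (3 + 3)) + (2 + 31)) = -17*((26 + 6) + 33) = -17*(32 + 33) = -17*65 = -1105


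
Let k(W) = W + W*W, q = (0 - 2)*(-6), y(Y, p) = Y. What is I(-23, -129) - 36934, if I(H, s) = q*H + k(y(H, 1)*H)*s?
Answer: -36204940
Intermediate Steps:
q = 12 (q = -2*(-6) = 12)
k(W) = W + W**2
I(H, s) = 12*H + s*H**2*(1 + H**2) (I(H, s) = 12*H + ((H*H)*(1 + H*H))*s = 12*H + (H**2*(1 + H**2))*s = 12*H + s*H**2*(1 + H**2))
I(-23, -129) - 36934 = -23*(12 - 23*(-129)*(1 + (-23)**2)) - 36934 = -23*(12 - 23*(-129)*(1 + 529)) - 36934 = -23*(12 - 23*(-129)*530) - 36934 = -23*(12 + 1572510) - 36934 = -23*1572522 - 36934 = -36168006 - 36934 = -36204940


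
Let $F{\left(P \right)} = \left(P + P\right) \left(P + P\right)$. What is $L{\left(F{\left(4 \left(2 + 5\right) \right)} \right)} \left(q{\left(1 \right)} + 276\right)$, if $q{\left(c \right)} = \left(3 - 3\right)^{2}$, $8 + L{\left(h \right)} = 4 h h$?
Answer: $10857281376$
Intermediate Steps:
$F{\left(P \right)} = 4 P^{2}$ ($F{\left(P \right)} = 2 P 2 P = 4 P^{2}$)
$L{\left(h \right)} = -8 + 4 h^{2}$ ($L{\left(h \right)} = -8 + 4 h h = -8 + 4 h^{2}$)
$q{\left(c \right)} = 0$ ($q{\left(c \right)} = 0^{2} = 0$)
$L{\left(F{\left(4 \left(2 + 5\right) \right)} \right)} \left(q{\left(1 \right)} + 276\right) = \left(-8 + 4 \left(4 \left(4 \left(2 + 5\right)\right)^{2}\right)^{2}\right) \left(0 + 276\right) = \left(-8 + 4 \left(4 \left(4 \cdot 7\right)^{2}\right)^{2}\right) 276 = \left(-8 + 4 \left(4 \cdot 28^{2}\right)^{2}\right) 276 = \left(-8 + 4 \left(4 \cdot 784\right)^{2}\right) 276 = \left(-8 + 4 \cdot 3136^{2}\right) 276 = \left(-8 + 4 \cdot 9834496\right) 276 = \left(-8 + 39337984\right) 276 = 39337976 \cdot 276 = 10857281376$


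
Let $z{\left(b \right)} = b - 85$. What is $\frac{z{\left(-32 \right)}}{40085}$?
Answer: $- \frac{117}{40085} \approx -0.0029188$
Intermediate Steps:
$z{\left(b \right)} = -85 + b$ ($z{\left(b \right)} = b - 85 = -85 + b$)
$\frac{z{\left(-32 \right)}}{40085} = \frac{-85 - 32}{40085} = \left(-117\right) \frac{1}{40085} = - \frac{117}{40085}$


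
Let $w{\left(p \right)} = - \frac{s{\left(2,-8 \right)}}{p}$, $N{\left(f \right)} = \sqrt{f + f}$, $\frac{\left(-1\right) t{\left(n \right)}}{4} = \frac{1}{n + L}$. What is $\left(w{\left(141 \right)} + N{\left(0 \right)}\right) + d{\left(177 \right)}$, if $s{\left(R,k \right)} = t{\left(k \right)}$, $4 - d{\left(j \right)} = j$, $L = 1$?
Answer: $- \frac{170755}{987} \approx -173.0$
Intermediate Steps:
$d{\left(j \right)} = 4 - j$
$t{\left(n \right)} = - \frac{4}{1 + n}$ ($t{\left(n \right)} = - \frac{4}{n + 1} = - \frac{4}{1 + n}$)
$s{\left(R,k \right)} = - \frac{4}{1 + k}$
$N{\left(f \right)} = \sqrt{2} \sqrt{f}$ ($N{\left(f \right)} = \sqrt{2 f} = \sqrt{2} \sqrt{f}$)
$w{\left(p \right)} = - \frac{4}{7 p}$ ($w{\left(p \right)} = - \frac{\left(-4\right) \frac{1}{1 - 8}}{p} = - \frac{\left(-4\right) \frac{1}{-7}}{p} = - \frac{\left(-4\right) \left(- \frac{1}{7}\right)}{p} = - \frac{4}{7 p}$)
$\left(w{\left(141 \right)} + N{\left(0 \right)}\right) + d{\left(177 \right)} = \left(- \frac{4}{7 \cdot 141} + \sqrt{2} \sqrt{0}\right) + \left(4 - 177\right) = \left(\left(- \frac{4}{7}\right) \frac{1}{141} + \sqrt{2} \cdot 0\right) + \left(4 - 177\right) = \left(- \frac{4}{987} + 0\right) - 173 = - \frac{4}{987} - 173 = - \frac{170755}{987}$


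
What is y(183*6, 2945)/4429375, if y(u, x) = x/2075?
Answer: 31/96746875 ≈ 3.2042e-7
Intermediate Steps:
y(u, x) = x/2075 (y(u, x) = x*(1/2075) = x/2075)
y(183*6, 2945)/4429375 = ((1/2075)*2945)/4429375 = (589/415)*(1/4429375) = 31/96746875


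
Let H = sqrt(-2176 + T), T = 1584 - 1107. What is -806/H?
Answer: 806*I*sqrt(1699)/1699 ≈ 19.554*I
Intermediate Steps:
T = 477
H = I*sqrt(1699) (H = sqrt(-2176 + 477) = sqrt(-1699) = I*sqrt(1699) ≈ 41.219*I)
-806/H = -806*(-I*sqrt(1699)/1699) = -(-806)*I*sqrt(1699)/1699 = 806*I*sqrt(1699)/1699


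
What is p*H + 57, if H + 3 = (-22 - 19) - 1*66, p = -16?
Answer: 1817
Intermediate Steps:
H = -110 (H = -3 + ((-22 - 19) - 1*66) = -3 + (-41 - 66) = -3 - 107 = -110)
p*H + 57 = -16*(-110) + 57 = 1760 + 57 = 1817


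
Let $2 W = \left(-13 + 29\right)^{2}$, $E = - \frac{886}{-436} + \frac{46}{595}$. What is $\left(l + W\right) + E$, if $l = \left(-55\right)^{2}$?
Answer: $\frac{409249243}{129710} \approx 3155.1$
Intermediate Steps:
$E = \frac{273613}{129710}$ ($E = \left(-886\right) \left(- \frac{1}{436}\right) + 46 \cdot \frac{1}{595} = \frac{443}{218} + \frac{46}{595} = \frac{273613}{129710} \approx 2.1094$)
$l = 3025$
$W = 128$ ($W = \frac{\left(-13 + 29\right)^{2}}{2} = \frac{16^{2}}{2} = \frac{1}{2} \cdot 256 = 128$)
$\left(l + W\right) + E = \left(3025 + 128\right) + \frac{273613}{129710} = 3153 + \frac{273613}{129710} = \frac{409249243}{129710}$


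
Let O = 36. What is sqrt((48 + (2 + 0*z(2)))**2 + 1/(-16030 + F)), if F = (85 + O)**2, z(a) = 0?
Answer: sqrt(4823301111)/1389 ≈ 50.000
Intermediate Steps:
F = 14641 (F = (85 + 36)**2 = 121**2 = 14641)
sqrt((48 + (2 + 0*z(2)))**2 + 1/(-16030 + F)) = sqrt((48 + (2 + 0*0))**2 + 1/(-16030 + 14641)) = sqrt((48 + (2 + 0))**2 + 1/(-1389)) = sqrt((48 + 2)**2 - 1/1389) = sqrt(50**2 - 1/1389) = sqrt(2500 - 1/1389) = sqrt(3472499/1389) = sqrt(4823301111)/1389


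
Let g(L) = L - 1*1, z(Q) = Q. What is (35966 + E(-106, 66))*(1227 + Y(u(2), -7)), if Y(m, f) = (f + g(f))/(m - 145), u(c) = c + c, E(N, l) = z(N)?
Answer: 2068189640/47 ≈ 4.4004e+7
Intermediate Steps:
E(N, l) = N
g(L) = -1 + L (g(L) = L - 1 = -1 + L)
u(c) = 2*c
Y(m, f) = (-1 + 2*f)/(-145 + m) (Y(m, f) = (f + (-1 + f))/(m - 145) = (-1 + 2*f)/(-145 + m))
(35966 + E(-106, 66))*(1227 + Y(u(2), -7)) = (35966 - 106)*(1227 + (-1 + 2*(-7))/(-145 + 2*2)) = 35860*(1227 + (-1 - 14)/(-145 + 4)) = 35860*(1227 - 15/(-141)) = 35860*(1227 - 1/141*(-15)) = 35860*(1227 + 5/47) = 35860*(57674/47) = 2068189640/47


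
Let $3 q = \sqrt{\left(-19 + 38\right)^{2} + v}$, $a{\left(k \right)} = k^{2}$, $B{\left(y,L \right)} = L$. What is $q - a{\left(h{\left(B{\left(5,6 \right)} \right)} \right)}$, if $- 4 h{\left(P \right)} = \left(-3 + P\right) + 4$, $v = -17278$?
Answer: $- \frac{49}{16} + \frac{i \sqrt{16917}}{3} \approx -3.0625 + 43.355 i$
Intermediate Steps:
$h{\left(P \right)} = - \frac{1}{4} - \frac{P}{4}$ ($h{\left(P \right)} = - \frac{\left(-3 + P\right) + 4}{4} = - \frac{1 + P}{4} = - \frac{1}{4} - \frac{P}{4}$)
$q = \frac{i \sqrt{16917}}{3}$ ($q = \frac{\sqrt{\left(-19 + 38\right)^{2} - 17278}}{3} = \frac{\sqrt{19^{2} - 17278}}{3} = \frac{\sqrt{361 - 17278}}{3} = \frac{\sqrt{-16917}}{3} = \frac{i \sqrt{16917}}{3} \approx 43.355 i$)
$q - a{\left(h{\left(B{\left(5,6 \right)} \right)} \right)} = \frac{i \sqrt{16917}}{3} - \left(- \frac{1}{4} - \frac{3}{2}\right)^{2} = \frac{i \sqrt{16917}}{3} - \left(- \frac{7}{4}\right)^{2} = \frac{i \sqrt{16917}}{3} - \frac{49}{16} = - \frac{49}{16} + \frac{i \sqrt{16917}}{3}$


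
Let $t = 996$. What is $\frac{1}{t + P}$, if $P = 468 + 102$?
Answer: $\frac{1}{1566} \approx 0.00063857$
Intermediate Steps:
$P = 570$
$\frac{1}{t + P} = \frac{1}{996 + 570} = \frac{1}{1566}$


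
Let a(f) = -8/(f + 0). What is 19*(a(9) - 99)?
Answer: -17081/9 ≈ -1897.9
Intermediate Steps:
a(f) = -8/f
19*(a(9) - 99) = 19*(-8/9 - 99) = 19*(-899/9) = -17081/9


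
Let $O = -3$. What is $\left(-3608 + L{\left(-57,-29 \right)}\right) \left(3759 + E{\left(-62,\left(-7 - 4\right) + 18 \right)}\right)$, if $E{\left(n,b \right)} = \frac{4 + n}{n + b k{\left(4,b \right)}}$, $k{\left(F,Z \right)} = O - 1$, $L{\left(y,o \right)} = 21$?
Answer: $- \frac{606863008}{45} \approx -1.3486 \cdot 10^{7}$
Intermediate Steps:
$k{\left(F,Z \right)} = -4$ ($k{\left(F,Z \right)} = -3 - 1 = -4$)
$E{\left(n,b \right)} = \frac{4 + n}{n - 4 b}$ ($E{\left(n,b \right)} = \frac{4 + n}{n + b \left(-4\right)} = \frac{4 + n}{n - 4 b}$)
$\left(-3608 + L{\left(-57,-29 \right)}\right) \left(3759 + E{\left(-62,\left(-7 - 4\right) + 18 \right)}\right) = \left(-3608 + 21\right) \left(3759 + \frac{-4 - -62}{\left(-1\right) \left(-62\right) + 4 \left(\left(-7 - 4\right) + 18\right)}\right) = - 3587 \left(3759 + \frac{-4 + 62}{62 + 4 \left(-11 + 18\right)}\right) = - 3587 \left(3759 + \frac{1}{62 + 4 \cdot 7} \cdot 58\right) = - 3587 \left(3759 + \frac{1}{62 + 28} \cdot 58\right) = - 3587 \left(3759 + \frac{1}{90} \cdot 58\right) = - 3587 \left(3759 + \frac{29}{45}\right) = \left(-3587\right) \frac{169184}{45} = - \frac{606863008}{45}$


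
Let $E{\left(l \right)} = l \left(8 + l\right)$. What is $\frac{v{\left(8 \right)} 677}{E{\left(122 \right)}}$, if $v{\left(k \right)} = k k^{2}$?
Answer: $\frac{86656}{3965} \approx 21.855$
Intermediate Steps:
$v{\left(k \right)} = k^{3}$
$\frac{v{\left(8 \right)} 677}{E{\left(122 \right)}} = \frac{8^{3} \cdot 677}{122 \left(8 + 122\right)} = \frac{512 \cdot 677}{122 \cdot 130} = \frac{346624}{15860} = 346624 \cdot \frac{1}{15860} = \frac{86656}{3965}$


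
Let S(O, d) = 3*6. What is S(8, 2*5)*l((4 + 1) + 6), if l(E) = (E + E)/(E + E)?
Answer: 18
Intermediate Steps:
S(O, d) = 18
l(E) = 1 (l(E) = (2*E)/((2*E)) = (2*E)*(1/(2*E)) = 1)
S(8, 2*5)*l((4 + 1) + 6) = 18*1 = 18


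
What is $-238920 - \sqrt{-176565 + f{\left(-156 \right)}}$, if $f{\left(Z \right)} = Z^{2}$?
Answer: $-238920 - i \sqrt{152229} \approx -2.3892 \cdot 10^{5} - 390.17 i$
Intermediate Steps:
$-238920 - \sqrt{-176565 + f{\left(-156 \right)}} = -238920 - \sqrt{-176565 + \left(-156\right)^{2}} = -238920 - \sqrt{-176565 + 24336} = -238920 - \sqrt{-152229} = -238920 - i \sqrt{152229}$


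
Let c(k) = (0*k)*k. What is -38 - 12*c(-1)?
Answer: -38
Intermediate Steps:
c(k) = 0 (c(k) = 0*k = 0)
-38 - 12*c(-1) = -38 - 12*0 = -38 + 0 = -38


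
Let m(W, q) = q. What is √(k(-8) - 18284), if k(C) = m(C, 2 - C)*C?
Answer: 2*I*√4591 ≈ 135.51*I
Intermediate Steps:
k(C) = C*(2 - C) (k(C) = (2 - C)*C = C*(2 - C))
√(k(-8) - 18284) = √(-8*(2 - 1*(-8)) - 18284) = √(-8*(2 + 8) - 18284) = √(-8*10 - 18284) = √(-80 - 18284) = √(-18364) = 2*I*√4591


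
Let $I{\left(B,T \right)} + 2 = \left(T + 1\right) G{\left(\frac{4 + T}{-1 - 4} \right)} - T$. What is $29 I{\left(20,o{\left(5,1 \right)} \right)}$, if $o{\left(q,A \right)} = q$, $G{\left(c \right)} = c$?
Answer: $- \frac{2581}{5} \approx -516.2$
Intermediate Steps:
$I{\left(B,T \right)} = -2 - T + \left(1 + T\right) \left(- \frac{4}{5} - \frac{T}{5}\right)$ ($I{\left(B,T \right)} = -2 - \left(T - \left(T + 1\right) \frac{4 + T}{-1 - 4}\right) = -2 - \left(T - \left(1 + T\right) \frac{4 + T}{-5}\right) = -2 - \left(T - \left(1 + T\right) \left(4 + T\right) \left(- \frac{1}{5}\right)\right) = -2 - \left(T - \left(1 + T\right) \left(- \frac{4}{5} - \frac{T}{5}\right)\right) = -2 - T + \left(1 + T\right) \left(- \frac{4}{5} - \frac{T}{5}\right)$)
$29 I{\left(20,o{\left(5,1 \right)} \right)} = 29 \left(- \frac{14}{5} - 10 - \frac{5^{2}}{5}\right) = 29 \left(- \frac{14}{5} - 10 - 5\right) = 29 \left(- \frac{89}{5}\right) = - \frac{2581}{5}$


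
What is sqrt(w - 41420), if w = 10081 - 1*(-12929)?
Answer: I*sqrt(18410) ≈ 135.68*I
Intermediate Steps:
w = 23010 (w = 10081 + 12929 = 23010)
sqrt(w - 41420) = sqrt(23010 - 41420) = sqrt(-18410) = I*sqrt(18410)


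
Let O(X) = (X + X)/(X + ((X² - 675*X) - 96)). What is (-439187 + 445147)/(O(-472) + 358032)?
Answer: 201453960/12101839573 ≈ 0.016647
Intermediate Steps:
O(X) = 2*X/(-96 + X² - 674*X) (O(X) = (2*X)/(X + (-96 + X² - 675*X)) = (2*X)/(-96 + X² - 674*X) = 2*X/(-96 + X² - 674*X))
(-439187 + 445147)/(O(-472) + 358032) = (-439187 + 445147)/(2*(-472)/(-96 + (-472)² - 674*(-472)) + 358032) = 5960/(2*(-472)/(-96 + 222784 + 318128) + 358032) = 5960/(2*(-472)/540816 + 358032) = 5960/(2*(-472)*(1/540816) + 358032) = 5960/(-59/33801 + 358032) = 5960/(12101839573/33801) = 5960*(33801/12101839573) = 201453960/12101839573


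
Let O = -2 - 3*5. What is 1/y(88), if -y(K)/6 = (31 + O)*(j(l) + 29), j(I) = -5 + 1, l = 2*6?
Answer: -1/2100 ≈ -0.00047619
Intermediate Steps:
l = 12
O = -17 (O = -2 - 15 = -17)
j(I) = -4
y(K) = -2100 (y(K) = -6*(31 - 17)*(-4 + 29) = -84*25 = -6*350 = -2100)
1/y(88) = 1/(-2100) = -1/2100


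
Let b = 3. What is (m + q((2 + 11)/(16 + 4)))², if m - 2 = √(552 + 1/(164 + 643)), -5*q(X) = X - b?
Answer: 4503884263/8070000 + 10127*√213855/40350 ≈ 674.17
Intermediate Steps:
q(X) = ⅗ - X/5 (q(X) = -(X - 1*3)/5 = -(X - 3)/5 = -(-3 + X)/5 = ⅗ - X/5)
m = 2 + 41*√213855/807 (m = 2 + √(552 + 1/(164 + 643)) = 2 + √(552 + 1/807) = 2 + √(445465/807) = 2 + 41*√213855/807 ≈ 25.495)
(m + q((2 + 11)/(16 + 4)))² = ((2 + 41*√213855/807) + (⅗ - (2 + 11)/(5*(16 + 4))))² = ((2 + 41*√213855/807) + (⅗ - 13/(5*20)))² = ((2 + 41*√213855/807) + (⅗ - ⅕*13/20))² = ((2 + 41*√213855/807) + (⅗ - 13/100))² = ((2 + 41*√213855/807) + 47/100)² = (247/100 + 41*√213855/807)²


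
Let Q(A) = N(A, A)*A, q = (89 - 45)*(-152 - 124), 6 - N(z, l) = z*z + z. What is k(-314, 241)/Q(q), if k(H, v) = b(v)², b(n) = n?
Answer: 58081/1790809932384 ≈ 3.2433e-8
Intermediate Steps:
N(z, l) = 6 - z - z² (N(z, l) = 6 - (z*z + z) = 6 - (z² + z) = 6 - (z + z²) = 6 + (-z - z²) = 6 - z - z²)
q = -12144 (q = 44*(-276) = -12144)
Q(A) = A*(6 - A - A²) (Q(A) = (6 - A - A²)*A = A*(6 - A - A²))
k(H, v) = v²
k(-314, 241)/Q(q) = 241²/((-12144*(6 - 1*(-12144) - 1*(-12144)²))) = 58081/((-12144*(6 + 12144 - 1*147476736))) = 58081/((-12144*(6 + 12144 - 147476736))) = 58081/((-12144*(-147464586))) = 58081/1790809932384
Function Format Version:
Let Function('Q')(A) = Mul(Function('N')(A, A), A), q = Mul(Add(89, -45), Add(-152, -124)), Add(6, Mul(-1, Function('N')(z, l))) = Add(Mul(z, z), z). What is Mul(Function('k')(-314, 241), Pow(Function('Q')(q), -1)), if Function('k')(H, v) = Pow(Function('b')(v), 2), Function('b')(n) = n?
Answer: Rational(58081, 1790809932384) ≈ 3.2433e-8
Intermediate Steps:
Function('N')(z, l) = Add(6, Mul(-1, z), Mul(-1, Pow(z, 2))) (Function('N')(z, l) = Add(6, Mul(-1, Add(Mul(z, z), z))) = Add(6, Mul(-1, Add(Pow(z, 2), z))) = Add(6, Mul(-1, Add(z, Pow(z, 2)))) = Add(6, Add(Mul(-1, z), Mul(-1, Pow(z, 2)))) = Add(6, Mul(-1, z), Mul(-1, Pow(z, 2))))
q = -12144 (q = Mul(44, -276) = -12144)
Function('Q')(A) = Mul(A, Add(6, Mul(-1, A), Mul(-1, Pow(A, 2)))) (Function('Q')(A) = Mul(Add(6, Mul(-1, A), Mul(-1, Pow(A, 2))), A) = Mul(A, Add(6, Mul(-1, A), Mul(-1, Pow(A, 2)))))
Function('k')(H, v) = Pow(v, 2)
Mul(Function('k')(-314, 241), Pow(Function('Q')(q), -1)) = Mul(Pow(241, 2), Pow(Mul(-12144, Add(6, Mul(-1, -12144), Mul(-1, Pow(-12144, 2)))), -1)) = Mul(58081, Pow(Mul(-12144, Add(6, 12144, Mul(-1, 147476736))), -1)) = Mul(58081, Pow(Mul(-12144, Add(6, 12144, -147476736)), -1)) = Mul(58081, Pow(Mul(-12144, -147464586), -1)) = Mul(58081, Pow(1790809932384, -1)) = Mul(58081, Rational(1, 1790809932384)) = Rational(58081, 1790809932384)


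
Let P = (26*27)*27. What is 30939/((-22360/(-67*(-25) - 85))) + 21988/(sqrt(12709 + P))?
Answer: -4919301/2236 + 21988*sqrt(31663)/31663 ≈ -2076.5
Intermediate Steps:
P = 18954 (P = 702*27 = 18954)
30939/((-22360/(-67*(-25) - 85))) + 21988/(sqrt(12709 + P)) = 30939/((-22360/(-67*(-25) - 85))) + 21988/(sqrt(12709 + 18954)) = 30939/((-22360/(1675 - 85))) + 21988/(sqrt(31663)) = 30939/((-22360/1590)) + 21988*(sqrt(31663)/31663) = 30939/((-22360*1/1590)) + 21988*sqrt(31663)/31663 = 30939/(-2236/159) + 21988*sqrt(31663)/31663 = 30939*(-159/2236) + 21988*sqrt(31663)/31663 = -4919301/2236 + 21988*sqrt(31663)/31663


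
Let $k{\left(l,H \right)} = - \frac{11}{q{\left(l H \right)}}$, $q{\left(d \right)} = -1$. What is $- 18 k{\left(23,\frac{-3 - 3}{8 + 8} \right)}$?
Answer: $-198$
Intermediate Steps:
$k{\left(l,H \right)} = 11$ ($k{\left(l,H \right)} = - \frac{11}{-1} = \left(-11\right) \left(-1\right) = 11$)
$- 18 k{\left(23,\frac{-3 - 3}{8 + 8} \right)} = \left(-18\right) 11 = -198$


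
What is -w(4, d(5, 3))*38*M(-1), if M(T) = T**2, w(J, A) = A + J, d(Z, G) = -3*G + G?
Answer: 76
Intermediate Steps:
d(Z, G) = -2*G
-w(4, d(5, 3))*38*M(-1) = -(-2*3 + 4)*38*(-1)**2 = -(-6 + 4)*38 = -(-2*38) = -(-76) = -1*(-76) = 76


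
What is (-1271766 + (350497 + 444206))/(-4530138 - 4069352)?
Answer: 477063/8599490 ≈ 0.055476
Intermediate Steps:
(-1271766 + (350497 + 444206))/(-4530138 - 4069352) = (-1271766 + 794703)/(-8599490) = -477063*(-1/8599490) = 477063/8599490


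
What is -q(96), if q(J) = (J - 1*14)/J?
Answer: -41/48 ≈ -0.85417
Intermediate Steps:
q(J) = (-14 + J)/J (q(J) = (J - 14)/J = (-14 + J)/J)
-q(96) = -(-14 + 96)/96 = -82/96 = -1*41/48 = -41/48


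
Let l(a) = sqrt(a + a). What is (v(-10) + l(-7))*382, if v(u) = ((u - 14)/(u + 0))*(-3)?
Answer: -13752/5 + 382*I*sqrt(14) ≈ -2750.4 + 1429.3*I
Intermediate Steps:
l(a) = sqrt(2)*sqrt(a) (l(a) = sqrt(2*a) = sqrt(2)*sqrt(a))
v(u) = -3*(-14 + u)/u (v(u) = ((-14 + u)/u)*(-3) = -3*(-14 + u)/u)
(v(-10) + l(-7))*382 = ((-3 + 42/(-10)) + sqrt(2)*sqrt(-7))*382 = ((-3 + 42*(-1/10)) + sqrt(2)*(I*sqrt(7)))*382 = ((-3 - 21/5) + I*sqrt(14))*382 = (-36/5 + I*sqrt(14))*382 = -13752/5 + 382*I*sqrt(14)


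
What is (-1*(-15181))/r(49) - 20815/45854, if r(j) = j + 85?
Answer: 173330091/1536109 ≈ 112.84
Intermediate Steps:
r(j) = 85 + j
(-1*(-15181))/r(49) - 20815/45854 = (-1*(-15181))/(85 + 49) - 20815/45854 = 15181/134 - 20815*1/45854 = 15181*(1/134) - 20815/45854 = 15181/134 - 20815/45854 = 173330091/1536109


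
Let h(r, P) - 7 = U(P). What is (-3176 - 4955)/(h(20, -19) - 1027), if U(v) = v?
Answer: 8131/1039 ≈ 7.8258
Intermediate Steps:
h(r, P) = 7 + P
(-3176 - 4955)/(h(20, -19) - 1027) = (-3176 - 4955)/((7 - 19) - 1027) = -8131/(-12 - 1027) = -8131/(-1039) = -8131*(-1/1039) = 8131/1039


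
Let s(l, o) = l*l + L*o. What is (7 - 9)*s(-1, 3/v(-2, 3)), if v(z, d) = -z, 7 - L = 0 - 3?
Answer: -32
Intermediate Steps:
L = 10 (L = 7 - (0 - 3) = 7 - 1*(-3) = 7 + 3 = 10)
s(l, o) = l**2 + 10*o (s(l, o) = l*l + 10*o = l**2 + 10*o)
(7 - 9)*s(-1, 3/v(-2, 3)) = (7 - 9)*((-1)**2 + 10*(3/((-1*(-2))))) = -2*(1 + 10*(3/2)) = -2*(1 + 15) = -2*16 = -32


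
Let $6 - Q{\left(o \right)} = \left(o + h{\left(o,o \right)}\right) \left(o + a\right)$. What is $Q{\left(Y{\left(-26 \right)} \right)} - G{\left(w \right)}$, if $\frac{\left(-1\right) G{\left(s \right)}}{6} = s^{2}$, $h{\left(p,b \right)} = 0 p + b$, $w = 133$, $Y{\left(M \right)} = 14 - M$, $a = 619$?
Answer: $53420$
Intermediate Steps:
$h{\left(p,b \right)} = b$ ($h{\left(p,b \right)} = 0 + b = b$)
$G{\left(s \right)} = - 6 s^{2}$
$Q{\left(o \right)} = 6 - 2 o \left(619 + o\right)$ ($Q{\left(o \right)} = 6 - \left(o + o\right) \left(o + 619\right) = 6 - 2 o \left(619 + o\right)$)
$Q{\left(Y{\left(-26 \right)} \right)} - G{\left(w \right)} = \left(6 - 1238 \left(14 - -26\right) - 2 \left(14 - -26\right)^{2}\right) - - 6 \cdot 133^{2} = \left(6 - 1238 \left(14 + 26\right) - 2 \left(14 + 26\right)^{2}\right) - \left(-6\right) 17689 = \left(6 - 49520 - 2 \cdot 40^{2}\right) - -106134 = \left(6 - 49520 - 3200\right) + 106134 = -52714 + 106134 = 53420$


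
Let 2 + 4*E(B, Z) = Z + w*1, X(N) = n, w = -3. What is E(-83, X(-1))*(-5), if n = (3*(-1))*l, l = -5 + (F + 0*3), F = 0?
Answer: -25/2 ≈ -12.500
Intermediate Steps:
l = -5 (l = -5 + (0 + 0*3) = -5 + (0 + 0) = -5 + 0 = -5)
n = 15 (n = (3*(-1))*(-5) = -3*(-5) = 15)
X(N) = 15
E(B, Z) = -5/4 + Z/4 (E(B, Z) = -½ + (Z - 3*1)/4 = -½ + (Z - 3)/4 = -½ + (-3 + Z)/4 = -½ + (-¾ + Z/4) = -5/4 + Z/4)
E(-83, X(-1))*(-5) = (-5/4 + (¼)*15)*(-5) = (-5/4 + 15/4)*(-5) = (5/2)*(-5) = -25/2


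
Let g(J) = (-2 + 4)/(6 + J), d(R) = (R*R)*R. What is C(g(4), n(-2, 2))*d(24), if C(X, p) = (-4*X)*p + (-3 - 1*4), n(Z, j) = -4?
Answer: -262656/5 ≈ -52531.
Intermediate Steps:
d(R) = R³ (d(R) = R²*R = R³)
g(J) = 2/(6 + J)
C(X, p) = -7 - 4*X*p (C(X, p) = -4*X*p + (-3 - 4) = -4*X*p - 7 = -7 - 4*X*p)
C(g(4), n(-2, 2))*d(24) = (-7 - 4*2/(6 + 4)*(-4))*24³ = (-7 - 4*2/10*(-4))*13824 = (-7 - 4*2*(⅒)*(-4))*13824 = (-7 - 4*⅕*(-4))*13824 = (-7 + 16/5)*13824 = -19/5*13824 = -262656/5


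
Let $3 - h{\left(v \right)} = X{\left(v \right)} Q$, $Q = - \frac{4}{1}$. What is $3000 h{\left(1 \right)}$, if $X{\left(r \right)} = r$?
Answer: $21000$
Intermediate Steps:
$Q = -4$ ($Q = \left(-4\right) 1 = -4$)
$h{\left(v \right)} = 3 + 4 v$ ($h{\left(v \right)} = 3 - v \left(-4\right) = 3 - - 4 v = 3 + 4 v$)
$3000 h{\left(1 \right)} = 3000 \left(3 + 4 \cdot 1\right) = 3000 \left(3 + 4\right) = 3000 \cdot 7 = 21000$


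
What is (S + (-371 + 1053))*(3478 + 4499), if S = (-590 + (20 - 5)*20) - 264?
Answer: 1021056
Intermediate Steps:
S = -554 (S = (-590 + 15*20) - 264 = (-590 + 300) - 264 = -290 - 264 = -554)
(S + (-371 + 1053))*(3478 + 4499) = (-554 + (-371 + 1053))*(3478 + 4499) = (-554 + 682)*7977 = 128*7977 = 1021056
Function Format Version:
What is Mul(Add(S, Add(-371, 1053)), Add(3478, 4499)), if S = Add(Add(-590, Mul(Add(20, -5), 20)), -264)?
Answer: 1021056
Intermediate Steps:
S = -554 (S = Add(Add(-590, Mul(15, 20)), -264) = Add(Add(-590, 300), -264) = Add(-290, -264) = -554)
Mul(Add(S, Add(-371, 1053)), Add(3478, 4499)) = Mul(Add(-554, Add(-371, 1053)), Add(3478, 4499)) = Mul(Add(-554, 682), 7977) = Mul(128, 7977) = 1021056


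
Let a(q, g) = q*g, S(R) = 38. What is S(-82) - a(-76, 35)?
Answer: 2698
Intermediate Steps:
a(q, g) = g*q
S(-82) - a(-76, 35) = 38 - 35*(-76) = 38 - 1*(-2660) = 38 + 2660 = 2698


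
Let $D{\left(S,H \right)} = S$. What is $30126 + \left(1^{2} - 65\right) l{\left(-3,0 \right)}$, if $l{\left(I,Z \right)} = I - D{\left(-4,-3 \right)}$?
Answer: $30062$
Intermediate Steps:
$l{\left(I,Z \right)} = 4 + I$ ($l{\left(I,Z \right)} = I - -4 = I + 4 = 4 + I$)
$30126 + \left(1^{2} - 65\right) l{\left(-3,0 \right)} = 30126 + \left(1^{2} - 65\right) \left(4 - 3\right) = 30126 + \left(1 - 65\right) 1 = 30126 - 64 = 30062$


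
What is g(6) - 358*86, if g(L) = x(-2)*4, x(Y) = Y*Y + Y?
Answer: -30780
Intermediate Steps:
x(Y) = Y + Y**2 (x(Y) = Y**2 + Y = Y + Y**2)
g(L) = 8 (g(L) = -2*(1 - 2)*4 = -2*(-1)*4 = 2*4 = 8)
g(6) - 358*86 = 8 - 358*86 = 8 - 30788 = -30780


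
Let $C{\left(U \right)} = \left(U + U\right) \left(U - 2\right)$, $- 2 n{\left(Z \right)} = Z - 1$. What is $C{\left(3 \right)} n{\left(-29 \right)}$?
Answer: $90$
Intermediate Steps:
$n{\left(Z \right)} = \frac{1}{2} - \frac{Z}{2}$ ($n{\left(Z \right)} = - \frac{Z - 1}{2} = - \frac{-1 + Z}{2} = \frac{1}{2} - \frac{Z}{2}$)
$C{\left(U \right)} = 2 U \left(-2 + U\right)$
$C{\left(3 \right)} n{\left(-29 \right)} = 2 \cdot 3 \left(-2 + 3\right) \left(\frac{1}{2} - - \frac{29}{2}\right) = 2 \cdot 3 \cdot 1 \left(\frac{1}{2} + \frac{29}{2}\right) = 6 \cdot 15 = 90$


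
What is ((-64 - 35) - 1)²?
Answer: 10000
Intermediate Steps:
((-64 - 35) - 1)² = (-99 - 1)² = (-100)² = 10000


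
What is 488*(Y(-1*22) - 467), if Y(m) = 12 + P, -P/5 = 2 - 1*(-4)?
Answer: -236680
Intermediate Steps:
P = -30 (P = -5*(2 - 1*(-4)) = -5*(2 + 4) = -5*6 = -30)
Y(m) = -18 (Y(m) = 12 - 30 = -18)
488*(Y(-1*22) - 467) = 488*(-18 - 467) = 488*(-485) = -236680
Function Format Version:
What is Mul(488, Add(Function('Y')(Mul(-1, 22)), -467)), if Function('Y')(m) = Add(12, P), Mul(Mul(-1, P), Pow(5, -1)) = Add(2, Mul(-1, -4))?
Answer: -236680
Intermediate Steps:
P = -30 (P = Mul(-5, Add(2, Mul(-1, -4))) = Mul(-5, Add(2, 4)) = Mul(-5, 6) = -30)
Function('Y')(m) = -18 (Function('Y')(m) = Add(12, -30) = -18)
Mul(488, Add(Function('Y')(Mul(-1, 22)), -467)) = Mul(488, Add(-18, -467)) = Mul(488, -485) = -236680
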